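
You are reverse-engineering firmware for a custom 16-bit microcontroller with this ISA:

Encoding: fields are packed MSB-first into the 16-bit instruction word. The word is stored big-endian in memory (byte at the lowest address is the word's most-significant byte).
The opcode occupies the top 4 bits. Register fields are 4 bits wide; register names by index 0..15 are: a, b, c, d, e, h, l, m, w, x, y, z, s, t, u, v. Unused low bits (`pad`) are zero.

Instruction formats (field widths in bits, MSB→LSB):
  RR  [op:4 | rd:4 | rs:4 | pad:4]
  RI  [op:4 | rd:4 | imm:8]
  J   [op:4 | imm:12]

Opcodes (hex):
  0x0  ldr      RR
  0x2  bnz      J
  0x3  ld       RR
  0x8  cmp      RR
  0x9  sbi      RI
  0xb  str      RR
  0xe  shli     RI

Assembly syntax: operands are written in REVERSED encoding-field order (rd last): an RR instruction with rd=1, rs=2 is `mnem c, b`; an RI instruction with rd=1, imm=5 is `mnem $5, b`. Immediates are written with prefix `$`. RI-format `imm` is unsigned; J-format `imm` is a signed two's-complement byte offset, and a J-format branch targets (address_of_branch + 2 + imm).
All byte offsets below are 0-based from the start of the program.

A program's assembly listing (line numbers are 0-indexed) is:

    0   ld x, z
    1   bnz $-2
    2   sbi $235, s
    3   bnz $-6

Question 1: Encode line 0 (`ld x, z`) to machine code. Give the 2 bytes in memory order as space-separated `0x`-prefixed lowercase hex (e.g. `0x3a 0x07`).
0. ld fields op=0x3:4|rd=11:4|rs=9:4|pad=0:4 → word 3b90h → 3b 90

0x3b 0x90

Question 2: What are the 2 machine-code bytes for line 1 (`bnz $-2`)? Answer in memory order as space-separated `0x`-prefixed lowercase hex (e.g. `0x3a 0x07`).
0x2f 0xfe

1. bnz fields op=0x2:4|imm=-2:12 → word 2ffeh → 2f fe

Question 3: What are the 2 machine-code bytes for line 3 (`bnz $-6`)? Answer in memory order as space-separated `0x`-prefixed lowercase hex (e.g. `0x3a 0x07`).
0x2f 0xfa

line 3 (bnz): pack op=0x2:4|imm=-6:12 = 0x2ffa; big→ 2f fa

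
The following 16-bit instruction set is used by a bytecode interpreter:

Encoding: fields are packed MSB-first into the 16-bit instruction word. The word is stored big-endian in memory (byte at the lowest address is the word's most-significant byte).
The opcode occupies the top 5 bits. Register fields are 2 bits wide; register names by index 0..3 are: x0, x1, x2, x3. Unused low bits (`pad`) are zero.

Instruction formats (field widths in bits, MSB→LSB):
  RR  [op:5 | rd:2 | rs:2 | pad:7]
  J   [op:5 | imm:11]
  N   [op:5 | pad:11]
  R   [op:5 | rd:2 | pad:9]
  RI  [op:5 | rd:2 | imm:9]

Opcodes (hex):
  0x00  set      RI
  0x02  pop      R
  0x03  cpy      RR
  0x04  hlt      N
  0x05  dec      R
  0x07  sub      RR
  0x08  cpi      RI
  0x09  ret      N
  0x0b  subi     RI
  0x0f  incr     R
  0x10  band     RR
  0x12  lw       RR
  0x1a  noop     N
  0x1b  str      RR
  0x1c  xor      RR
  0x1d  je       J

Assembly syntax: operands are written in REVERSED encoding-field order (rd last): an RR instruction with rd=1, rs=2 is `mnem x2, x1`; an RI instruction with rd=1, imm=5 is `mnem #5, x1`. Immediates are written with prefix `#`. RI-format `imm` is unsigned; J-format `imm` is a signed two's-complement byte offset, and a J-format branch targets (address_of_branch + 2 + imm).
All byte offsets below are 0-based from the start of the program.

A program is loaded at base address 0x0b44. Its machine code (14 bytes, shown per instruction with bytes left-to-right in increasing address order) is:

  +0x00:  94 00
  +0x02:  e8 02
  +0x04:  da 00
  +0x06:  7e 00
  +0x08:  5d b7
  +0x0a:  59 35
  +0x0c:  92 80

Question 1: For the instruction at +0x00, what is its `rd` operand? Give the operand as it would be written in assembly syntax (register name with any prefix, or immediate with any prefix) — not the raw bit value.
@+00  big-endian(94 00) = 0x9400
  opcode bits[15:11]=0x12: lw/RR
  rd@[10:9]=0x2 ⇒ x2
  rs@[8:7]=0x0 ⇒ x0

x2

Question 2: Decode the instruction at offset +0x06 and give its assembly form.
off 0x06: read 7e 00 as big → 0x7e00
  top 5b → 0xf → incr [R]
  [10:9] rd=3 = x3

incr x3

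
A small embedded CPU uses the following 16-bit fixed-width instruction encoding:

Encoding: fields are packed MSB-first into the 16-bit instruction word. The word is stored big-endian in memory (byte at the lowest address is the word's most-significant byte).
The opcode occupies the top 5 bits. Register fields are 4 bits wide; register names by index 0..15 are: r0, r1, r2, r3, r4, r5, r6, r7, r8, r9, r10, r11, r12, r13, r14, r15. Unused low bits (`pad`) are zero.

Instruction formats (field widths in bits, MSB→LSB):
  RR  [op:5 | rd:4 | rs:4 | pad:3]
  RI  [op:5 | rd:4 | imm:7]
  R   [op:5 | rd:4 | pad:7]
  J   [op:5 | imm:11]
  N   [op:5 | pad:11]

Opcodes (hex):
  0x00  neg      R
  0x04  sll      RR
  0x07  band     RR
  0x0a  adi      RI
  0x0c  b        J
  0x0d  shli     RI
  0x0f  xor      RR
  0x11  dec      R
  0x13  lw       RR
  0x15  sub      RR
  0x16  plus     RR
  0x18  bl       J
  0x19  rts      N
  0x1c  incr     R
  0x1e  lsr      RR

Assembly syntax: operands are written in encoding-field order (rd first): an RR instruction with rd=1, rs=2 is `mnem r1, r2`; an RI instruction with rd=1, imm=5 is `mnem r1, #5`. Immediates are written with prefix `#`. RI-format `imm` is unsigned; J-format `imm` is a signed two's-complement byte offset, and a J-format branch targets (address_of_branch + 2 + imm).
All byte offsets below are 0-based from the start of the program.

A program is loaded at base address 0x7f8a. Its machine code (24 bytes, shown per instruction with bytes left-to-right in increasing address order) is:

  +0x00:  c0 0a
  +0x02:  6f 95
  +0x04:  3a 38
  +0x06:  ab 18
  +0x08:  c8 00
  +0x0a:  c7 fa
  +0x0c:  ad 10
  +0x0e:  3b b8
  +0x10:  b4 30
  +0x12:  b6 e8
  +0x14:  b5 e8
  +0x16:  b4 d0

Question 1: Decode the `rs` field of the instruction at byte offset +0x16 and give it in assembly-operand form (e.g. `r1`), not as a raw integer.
r10

+0x16: b4 d0 ⇒ word 0xb4d0 (big)
  top 5b → 0x16 → plus [RR]
  rd: (w>>7)&0xf=0x9 → r9
  rs: (w>>3)&0xf=0xa → r10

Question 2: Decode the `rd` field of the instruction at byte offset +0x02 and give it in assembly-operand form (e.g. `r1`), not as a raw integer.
r15

[02] 6f 95 → 0x6f95
  opcode bits[15:11]=0xd: shli/RI
  [10:7] rd=15 = r15
  [6:0] imm=21 = #21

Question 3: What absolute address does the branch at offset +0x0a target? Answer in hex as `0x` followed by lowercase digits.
off 0x0a: read c7 fa as big → 0xc7fa
  op=0xc7fa>>11=0x18 ⇒ bl (J)
  imm: (w>>0)&0x7ff=0x7fa (s11→-6) → #-6
  target = base 0x7f8a + off 0x0a + 2 + imm -6 = 0x7f90

0x7f90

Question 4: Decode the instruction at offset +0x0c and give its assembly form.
+0x0c: ad 10 ⇒ word 0xad10 (big)
  opcode bits[15:11]=0x15: sub/RR
  rd@[10:7]=0xa ⇒ r10
  rs@[6:3]=0x2 ⇒ r2

sub r10, r2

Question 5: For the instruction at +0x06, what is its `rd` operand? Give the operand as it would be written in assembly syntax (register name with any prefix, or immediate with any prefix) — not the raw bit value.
[06] ab 18 → 0xab18
  opcode bits[15:11]=0x15: sub/RR
  rd@[10:7]=0x6 ⇒ r6
  rs@[6:3]=0x3 ⇒ r3

r6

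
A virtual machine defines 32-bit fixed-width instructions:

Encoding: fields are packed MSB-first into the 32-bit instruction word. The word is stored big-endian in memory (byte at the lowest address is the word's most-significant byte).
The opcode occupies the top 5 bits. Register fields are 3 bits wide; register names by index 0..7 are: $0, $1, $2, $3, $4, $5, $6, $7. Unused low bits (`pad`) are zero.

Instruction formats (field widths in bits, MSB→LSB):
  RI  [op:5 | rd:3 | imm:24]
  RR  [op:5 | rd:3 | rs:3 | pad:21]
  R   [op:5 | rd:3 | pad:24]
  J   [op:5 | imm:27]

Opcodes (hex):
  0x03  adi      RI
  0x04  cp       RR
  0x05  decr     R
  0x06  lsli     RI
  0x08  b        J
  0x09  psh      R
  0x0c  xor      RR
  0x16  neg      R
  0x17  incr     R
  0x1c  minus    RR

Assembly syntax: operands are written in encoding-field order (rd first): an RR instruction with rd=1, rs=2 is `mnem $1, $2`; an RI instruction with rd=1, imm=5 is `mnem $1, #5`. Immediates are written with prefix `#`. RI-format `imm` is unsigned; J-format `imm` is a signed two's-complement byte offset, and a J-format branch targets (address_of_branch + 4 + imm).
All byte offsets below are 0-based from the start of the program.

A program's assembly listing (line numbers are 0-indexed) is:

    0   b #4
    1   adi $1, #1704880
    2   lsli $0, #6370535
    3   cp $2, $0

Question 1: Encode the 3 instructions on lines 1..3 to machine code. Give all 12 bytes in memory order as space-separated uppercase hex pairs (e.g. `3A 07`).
19 1A 03 B0 30 61 34 E7 22 00 00 00

L1: adi op=0x3:5|rd=1:3|imm=1704880:24 ⇒ 0x191a03b0 ⇒ big 19 1a 03 b0
L2: lsli op=0x6:5|rd=0:3|imm=6370535:24 ⇒ 0x306134e7 ⇒ big 30 61 34 e7
L3: cp op=0x4:5|rd=2:3|rs=0:3|pad=0:21 ⇒ 0x22000000 ⇒ big 22 00 00 00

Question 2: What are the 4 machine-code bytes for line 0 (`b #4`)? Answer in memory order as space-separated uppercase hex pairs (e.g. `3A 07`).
0. b fields op=0x8:5|imm=4:27 → word 40000004h → 40 00 00 04

40 00 00 04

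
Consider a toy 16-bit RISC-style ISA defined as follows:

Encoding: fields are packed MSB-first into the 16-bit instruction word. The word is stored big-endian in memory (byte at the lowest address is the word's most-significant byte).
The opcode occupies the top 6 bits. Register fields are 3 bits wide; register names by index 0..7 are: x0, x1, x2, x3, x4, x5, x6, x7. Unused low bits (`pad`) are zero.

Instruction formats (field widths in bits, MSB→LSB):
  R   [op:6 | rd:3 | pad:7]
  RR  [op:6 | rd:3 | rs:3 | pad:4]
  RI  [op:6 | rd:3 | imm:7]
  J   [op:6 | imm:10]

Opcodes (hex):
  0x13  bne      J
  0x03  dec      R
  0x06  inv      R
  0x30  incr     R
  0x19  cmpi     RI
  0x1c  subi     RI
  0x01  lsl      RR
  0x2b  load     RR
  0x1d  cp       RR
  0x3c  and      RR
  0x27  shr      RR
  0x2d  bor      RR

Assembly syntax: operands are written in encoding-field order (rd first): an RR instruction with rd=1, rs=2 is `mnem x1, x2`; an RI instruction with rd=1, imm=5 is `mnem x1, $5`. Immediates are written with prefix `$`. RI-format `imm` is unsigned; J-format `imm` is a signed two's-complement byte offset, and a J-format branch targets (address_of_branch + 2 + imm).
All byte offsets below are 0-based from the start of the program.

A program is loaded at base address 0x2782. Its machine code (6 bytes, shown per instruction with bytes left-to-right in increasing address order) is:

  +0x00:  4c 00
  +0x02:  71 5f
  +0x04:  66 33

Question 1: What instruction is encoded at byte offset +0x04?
off 0x04: read 66 33 as big → 0x6633
  opcode bits[15:10]=0x19: cmpi/RI
  rd@[9:7]=0x4 ⇒ x4
  imm@[6:0]=0x33 ⇒ $51

cmpi x4, $51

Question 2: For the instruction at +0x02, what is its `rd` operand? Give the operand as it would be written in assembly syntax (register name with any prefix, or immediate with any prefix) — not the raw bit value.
x2

off 0x02: read 71 5f as big → 0x715f
  opcode bits[15:10]=0x1c: subi/RI
  [9:7] rd=2 = x2
  [6:0] imm=95 = $95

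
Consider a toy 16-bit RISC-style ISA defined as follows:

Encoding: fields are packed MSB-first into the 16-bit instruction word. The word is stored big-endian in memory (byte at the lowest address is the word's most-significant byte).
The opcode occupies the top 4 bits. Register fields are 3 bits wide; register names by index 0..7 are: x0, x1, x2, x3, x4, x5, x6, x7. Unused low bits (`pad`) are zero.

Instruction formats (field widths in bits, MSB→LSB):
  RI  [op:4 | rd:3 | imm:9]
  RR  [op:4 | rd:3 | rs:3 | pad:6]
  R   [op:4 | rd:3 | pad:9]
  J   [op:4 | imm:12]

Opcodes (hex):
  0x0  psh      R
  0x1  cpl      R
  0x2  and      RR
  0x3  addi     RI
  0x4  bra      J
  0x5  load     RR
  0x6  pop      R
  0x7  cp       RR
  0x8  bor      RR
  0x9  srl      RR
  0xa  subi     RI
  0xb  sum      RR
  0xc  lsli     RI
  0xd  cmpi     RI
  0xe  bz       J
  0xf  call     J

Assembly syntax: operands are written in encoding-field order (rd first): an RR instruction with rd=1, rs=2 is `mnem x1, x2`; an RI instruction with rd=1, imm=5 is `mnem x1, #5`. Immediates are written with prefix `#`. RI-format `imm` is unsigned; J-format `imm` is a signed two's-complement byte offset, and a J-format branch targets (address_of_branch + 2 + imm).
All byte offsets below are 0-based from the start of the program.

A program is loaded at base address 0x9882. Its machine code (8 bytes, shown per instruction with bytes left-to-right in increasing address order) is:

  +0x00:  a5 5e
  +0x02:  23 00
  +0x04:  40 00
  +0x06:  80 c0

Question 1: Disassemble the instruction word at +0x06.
bor x0, x3

off 0x06: read 80 c0 as big → 0x80c0
  top 4b → 0x8 → bor [RR]
  rd@[11:9]=0x0 ⇒ x0
  rs@[8:6]=0x3 ⇒ x3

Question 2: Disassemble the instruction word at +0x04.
+0x04: 40 00 ⇒ word 0x4000 (big)
  opcode bits[15:12]=0x4: bra/J
  [11:0] imm=0 = #0

bra #0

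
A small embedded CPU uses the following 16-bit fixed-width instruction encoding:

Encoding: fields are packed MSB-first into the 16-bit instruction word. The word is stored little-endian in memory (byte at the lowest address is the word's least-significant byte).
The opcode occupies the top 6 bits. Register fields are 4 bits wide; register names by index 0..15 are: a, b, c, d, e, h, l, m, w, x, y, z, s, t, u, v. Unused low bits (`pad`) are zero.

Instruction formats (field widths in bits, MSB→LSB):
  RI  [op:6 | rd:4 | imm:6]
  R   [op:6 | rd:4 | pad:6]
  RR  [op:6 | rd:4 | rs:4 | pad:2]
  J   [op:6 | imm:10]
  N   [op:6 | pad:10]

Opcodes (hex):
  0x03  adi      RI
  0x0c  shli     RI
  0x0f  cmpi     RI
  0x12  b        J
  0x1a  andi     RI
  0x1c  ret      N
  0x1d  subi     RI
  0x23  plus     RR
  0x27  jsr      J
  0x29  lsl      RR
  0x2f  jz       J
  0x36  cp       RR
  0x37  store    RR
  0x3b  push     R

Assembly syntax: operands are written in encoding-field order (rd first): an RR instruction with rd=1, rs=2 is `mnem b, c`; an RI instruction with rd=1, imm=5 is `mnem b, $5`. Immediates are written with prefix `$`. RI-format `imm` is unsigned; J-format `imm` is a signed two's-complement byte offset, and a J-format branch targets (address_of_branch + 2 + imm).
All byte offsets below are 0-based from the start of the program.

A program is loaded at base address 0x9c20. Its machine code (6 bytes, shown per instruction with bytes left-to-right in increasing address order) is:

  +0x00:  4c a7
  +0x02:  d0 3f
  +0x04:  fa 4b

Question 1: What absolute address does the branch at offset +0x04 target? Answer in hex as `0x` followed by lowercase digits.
@+04  little-endian(fa 4b) = 0x4bfa
  top 6b → 0x12 → b [J]
  imm@[9:0]=0x3fa (s10→-6) ⇒ $-6
  target = base 0x9c20 + off 0x04 + 2 + imm -6 = 0x9c20

0x9c20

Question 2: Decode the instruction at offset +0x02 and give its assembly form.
off 0x02: read d0 3f as little → 0x3fd0
  opcode bits[15:10]=0xf: cmpi/RI
  [9:6] rd=15 = v
  [5:0] imm=16 = $16

cmpi v, $16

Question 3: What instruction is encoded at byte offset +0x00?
lsl t, d

@+00  little-endian(4c a7) = 0xa74c
  opcode bits[15:10]=0x29: lsl/RR
  [9:6] rd=13 = t
  [5:2] rs=3 = d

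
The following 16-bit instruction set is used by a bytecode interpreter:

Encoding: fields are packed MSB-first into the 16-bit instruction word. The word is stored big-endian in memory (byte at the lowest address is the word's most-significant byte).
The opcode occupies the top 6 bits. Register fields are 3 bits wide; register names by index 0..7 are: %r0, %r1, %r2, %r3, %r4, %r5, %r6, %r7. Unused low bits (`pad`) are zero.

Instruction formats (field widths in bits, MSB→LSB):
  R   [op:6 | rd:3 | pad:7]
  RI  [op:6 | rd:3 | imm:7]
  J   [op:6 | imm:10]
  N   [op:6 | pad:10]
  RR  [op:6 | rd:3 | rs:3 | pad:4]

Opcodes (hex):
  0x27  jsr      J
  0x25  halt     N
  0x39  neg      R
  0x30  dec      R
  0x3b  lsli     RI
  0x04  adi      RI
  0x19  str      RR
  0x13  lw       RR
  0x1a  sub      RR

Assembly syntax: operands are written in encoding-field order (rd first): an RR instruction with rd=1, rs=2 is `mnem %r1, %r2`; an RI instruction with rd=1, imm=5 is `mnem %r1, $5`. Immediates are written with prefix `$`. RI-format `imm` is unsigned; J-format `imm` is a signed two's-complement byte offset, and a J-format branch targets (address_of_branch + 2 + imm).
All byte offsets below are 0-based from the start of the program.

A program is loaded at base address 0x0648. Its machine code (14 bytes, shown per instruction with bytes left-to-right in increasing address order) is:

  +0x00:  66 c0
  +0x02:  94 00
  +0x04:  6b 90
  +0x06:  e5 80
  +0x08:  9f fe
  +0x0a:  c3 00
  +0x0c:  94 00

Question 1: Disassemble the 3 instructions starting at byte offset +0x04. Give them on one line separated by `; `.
[04] 6b 90 → 0x6b90
  opcode bits[15:10]=0x1a: sub/RR
  [9:7] rd=7 = %r7
  [6:4] rs=1 = %r1
[06] e5 80 → 0xe580
  opcode bits[15:10]=0x39: neg/R
  [9:7] rd=3 = %r3
[08] 9f fe → 0x9ffe
  opcode bits[15:10]=0x27: jsr/J
  [9:0] imm=1022 (s10→-2) = $-2

sub %r7, %r1; neg %r3; jsr $-2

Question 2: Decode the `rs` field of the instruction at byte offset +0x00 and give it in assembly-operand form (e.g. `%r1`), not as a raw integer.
@+00  big-endian(66 c0) = 0x66c0
  opcode bits[15:10]=0x19: str/RR
  rd@[9:7]=0x5 ⇒ %r5
  rs@[6:4]=0x4 ⇒ %r4

%r4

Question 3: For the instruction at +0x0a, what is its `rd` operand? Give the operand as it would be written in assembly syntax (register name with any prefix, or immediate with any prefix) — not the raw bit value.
%r6

[0a] c3 00 → 0xc300
  op=0xc300>>10=0x30 ⇒ dec (R)
  rd: (w>>7)&0x7=0x6 → %r6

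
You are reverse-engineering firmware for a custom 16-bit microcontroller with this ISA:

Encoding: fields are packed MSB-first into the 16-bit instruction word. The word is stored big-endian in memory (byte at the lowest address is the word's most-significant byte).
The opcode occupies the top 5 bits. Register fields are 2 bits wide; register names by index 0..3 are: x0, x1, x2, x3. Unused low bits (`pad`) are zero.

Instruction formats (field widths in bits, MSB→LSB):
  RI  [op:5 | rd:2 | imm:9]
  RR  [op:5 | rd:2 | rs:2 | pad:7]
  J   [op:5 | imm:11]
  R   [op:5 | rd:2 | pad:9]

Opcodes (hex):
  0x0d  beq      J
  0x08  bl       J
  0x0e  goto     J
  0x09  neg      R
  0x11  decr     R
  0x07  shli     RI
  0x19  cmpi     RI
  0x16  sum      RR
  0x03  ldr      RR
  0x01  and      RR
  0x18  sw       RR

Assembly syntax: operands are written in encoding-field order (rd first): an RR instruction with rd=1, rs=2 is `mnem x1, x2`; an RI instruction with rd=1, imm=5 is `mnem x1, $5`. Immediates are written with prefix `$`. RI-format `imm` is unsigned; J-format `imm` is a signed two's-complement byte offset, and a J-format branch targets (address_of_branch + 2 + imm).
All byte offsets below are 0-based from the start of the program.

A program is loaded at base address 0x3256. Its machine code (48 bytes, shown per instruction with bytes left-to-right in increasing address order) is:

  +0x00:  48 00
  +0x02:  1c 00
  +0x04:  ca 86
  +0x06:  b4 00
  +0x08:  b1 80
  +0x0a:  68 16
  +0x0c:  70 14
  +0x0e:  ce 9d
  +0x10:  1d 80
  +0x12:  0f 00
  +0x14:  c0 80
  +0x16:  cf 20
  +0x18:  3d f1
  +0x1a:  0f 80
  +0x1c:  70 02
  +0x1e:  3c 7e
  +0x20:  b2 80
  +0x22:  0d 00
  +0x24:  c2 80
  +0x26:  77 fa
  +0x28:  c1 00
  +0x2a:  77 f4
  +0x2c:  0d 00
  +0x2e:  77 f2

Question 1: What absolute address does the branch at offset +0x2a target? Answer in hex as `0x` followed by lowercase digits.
0x3276

+0x2a: 77 f4 ⇒ word 0x77f4 (big)
  top 5b → 0xe → goto [J]
  imm@[10:0]=0x7f4 (s11→-12) ⇒ $-12
  target = base 0x3256 + off 0x2a + 2 + imm -12 = 0x3276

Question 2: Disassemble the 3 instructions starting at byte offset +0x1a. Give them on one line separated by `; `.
and x3, x3; goto $2; shli x2, $126

@+1a  big-endian(0f 80) = 0x0f80
  top 5b → 0x1 → and [RR]
  [10:9] rd=3 = x3
  [8:7] rs=3 = x3
@+1c  big-endian(70 02) = 0x7002
  top 5b → 0xe → goto [J]
  [10:0] imm=2 = $2
@+1e  big-endian(3c 7e) = 0x3c7e
  top 5b → 0x7 → shli [RI]
  [10:9] rd=2 = x2
  [8:0] imm=126 = $126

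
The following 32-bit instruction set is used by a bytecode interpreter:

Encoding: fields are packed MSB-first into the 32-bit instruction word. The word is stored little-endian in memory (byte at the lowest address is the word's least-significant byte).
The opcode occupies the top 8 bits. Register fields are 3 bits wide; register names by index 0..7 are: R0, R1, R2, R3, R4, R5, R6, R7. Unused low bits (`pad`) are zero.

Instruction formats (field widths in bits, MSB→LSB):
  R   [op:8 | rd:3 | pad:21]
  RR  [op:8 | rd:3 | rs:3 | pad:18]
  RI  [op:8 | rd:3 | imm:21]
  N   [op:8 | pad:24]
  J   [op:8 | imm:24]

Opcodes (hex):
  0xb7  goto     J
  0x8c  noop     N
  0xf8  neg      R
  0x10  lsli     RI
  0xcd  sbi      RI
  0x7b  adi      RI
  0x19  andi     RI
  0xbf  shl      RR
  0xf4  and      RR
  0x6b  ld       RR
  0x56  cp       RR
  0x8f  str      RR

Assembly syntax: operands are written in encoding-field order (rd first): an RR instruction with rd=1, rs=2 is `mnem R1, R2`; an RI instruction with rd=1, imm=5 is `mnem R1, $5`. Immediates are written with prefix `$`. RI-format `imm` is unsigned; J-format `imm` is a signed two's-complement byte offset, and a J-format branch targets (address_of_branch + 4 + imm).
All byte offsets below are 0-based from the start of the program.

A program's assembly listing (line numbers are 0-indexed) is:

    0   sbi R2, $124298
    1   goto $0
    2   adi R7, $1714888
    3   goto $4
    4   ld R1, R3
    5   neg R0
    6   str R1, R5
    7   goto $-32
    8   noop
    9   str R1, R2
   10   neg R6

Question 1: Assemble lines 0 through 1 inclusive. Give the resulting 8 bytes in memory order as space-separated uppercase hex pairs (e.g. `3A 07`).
L0: sbi op=0xcd:8|rd=2:3|imm=124298:21 ⇒ 0xcd41e58a ⇒ little 8a e5 41 cd
L1: goto op=0xb7:8|imm=0:24 ⇒ 0xb7000000 ⇒ little 00 00 00 b7

8A E5 41 CD 00 00 00 B7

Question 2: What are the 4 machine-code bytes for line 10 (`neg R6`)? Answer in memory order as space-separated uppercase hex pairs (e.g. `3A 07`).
00 00 C0 F8

line 10 (neg): pack op=0xf8:8|rd=6:3|pad=0:21 = 0xf8c00000; little→ 00 00 c0 f8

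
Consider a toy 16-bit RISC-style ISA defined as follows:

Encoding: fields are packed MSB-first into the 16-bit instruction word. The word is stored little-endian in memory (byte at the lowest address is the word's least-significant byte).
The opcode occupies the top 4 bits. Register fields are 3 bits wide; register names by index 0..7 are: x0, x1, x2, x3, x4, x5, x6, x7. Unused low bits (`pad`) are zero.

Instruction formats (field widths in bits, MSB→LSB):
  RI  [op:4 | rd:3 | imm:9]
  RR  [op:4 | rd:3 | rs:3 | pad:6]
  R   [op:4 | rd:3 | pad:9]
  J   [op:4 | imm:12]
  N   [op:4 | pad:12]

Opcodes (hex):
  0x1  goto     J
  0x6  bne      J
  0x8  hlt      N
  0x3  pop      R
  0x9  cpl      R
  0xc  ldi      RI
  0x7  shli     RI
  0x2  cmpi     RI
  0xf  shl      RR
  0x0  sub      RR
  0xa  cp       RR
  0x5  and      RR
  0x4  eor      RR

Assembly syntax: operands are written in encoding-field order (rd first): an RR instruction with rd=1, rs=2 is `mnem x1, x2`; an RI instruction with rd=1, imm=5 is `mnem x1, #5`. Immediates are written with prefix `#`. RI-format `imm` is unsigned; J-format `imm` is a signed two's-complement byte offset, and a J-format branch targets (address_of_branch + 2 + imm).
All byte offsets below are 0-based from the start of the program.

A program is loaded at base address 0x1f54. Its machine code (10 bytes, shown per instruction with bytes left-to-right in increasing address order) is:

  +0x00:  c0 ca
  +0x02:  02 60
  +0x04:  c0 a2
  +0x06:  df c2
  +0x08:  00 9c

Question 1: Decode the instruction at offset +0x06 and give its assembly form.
ldi x1, #223

@+06  little-endian(df c2) = 0xc2df
  op=0xc2df>>12=0xc ⇒ ldi (RI)
  rd: (w>>9)&0x7=0x1 → x1
  imm: (w>>0)&0x1ff=0xdf → #223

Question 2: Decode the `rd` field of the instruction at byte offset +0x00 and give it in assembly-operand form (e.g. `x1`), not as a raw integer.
x5

[00] c0 ca → 0xcac0
  top 4b → 0xc → ldi [RI]
  [11:9] rd=5 = x5
  [8:0] imm=192 = #192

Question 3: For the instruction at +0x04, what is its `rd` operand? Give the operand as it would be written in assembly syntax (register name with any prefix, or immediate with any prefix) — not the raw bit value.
x1

[04] c0 a2 → 0xa2c0
  opcode bits[15:12]=0xa: cp/RR
  [11:9] rd=1 = x1
  [8:6] rs=3 = x3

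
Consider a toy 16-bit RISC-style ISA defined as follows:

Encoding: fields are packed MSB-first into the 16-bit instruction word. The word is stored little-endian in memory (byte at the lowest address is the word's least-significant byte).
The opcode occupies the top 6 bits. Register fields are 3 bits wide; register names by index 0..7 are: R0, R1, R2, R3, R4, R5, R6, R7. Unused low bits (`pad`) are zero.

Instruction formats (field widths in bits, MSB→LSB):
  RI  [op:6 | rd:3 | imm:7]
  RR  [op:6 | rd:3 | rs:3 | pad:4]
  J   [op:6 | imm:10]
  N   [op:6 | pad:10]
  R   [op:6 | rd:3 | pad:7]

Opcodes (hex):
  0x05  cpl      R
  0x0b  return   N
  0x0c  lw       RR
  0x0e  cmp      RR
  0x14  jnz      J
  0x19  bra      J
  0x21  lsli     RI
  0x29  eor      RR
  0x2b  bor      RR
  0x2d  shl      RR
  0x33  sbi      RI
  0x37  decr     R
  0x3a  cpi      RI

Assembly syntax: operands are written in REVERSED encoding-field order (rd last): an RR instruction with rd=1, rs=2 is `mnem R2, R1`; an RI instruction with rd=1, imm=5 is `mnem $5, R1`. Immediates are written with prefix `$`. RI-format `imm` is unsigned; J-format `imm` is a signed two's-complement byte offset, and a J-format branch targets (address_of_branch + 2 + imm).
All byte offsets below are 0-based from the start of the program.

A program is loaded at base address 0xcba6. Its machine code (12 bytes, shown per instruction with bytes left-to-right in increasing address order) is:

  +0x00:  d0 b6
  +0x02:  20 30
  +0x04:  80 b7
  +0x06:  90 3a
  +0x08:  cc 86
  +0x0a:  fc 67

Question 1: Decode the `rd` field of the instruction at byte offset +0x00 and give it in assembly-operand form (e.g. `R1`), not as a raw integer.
R5

[00] d0 b6 → 0xb6d0
  top 6b → 0x2d → shl [RR]
  [9:7] rd=5 = R5
  [6:4] rs=5 = R5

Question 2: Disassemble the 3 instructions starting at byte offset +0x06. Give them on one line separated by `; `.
@+06  little-endian(90 3a) = 0x3a90
  top 6b → 0xe → cmp [RR]
  rd@[9:7]=0x5 ⇒ R5
  rs@[6:4]=0x1 ⇒ R1
@+08  little-endian(cc 86) = 0x86cc
  top 6b → 0x21 → lsli [RI]
  rd@[9:7]=0x5 ⇒ R5
  imm@[6:0]=0x4c ⇒ $76
@+0a  little-endian(fc 67) = 0x67fc
  top 6b → 0x19 → bra [J]
  imm@[9:0]=0x3fc (s10→-4) ⇒ $-4

cmp R1, R5; lsli $76, R5; bra $-4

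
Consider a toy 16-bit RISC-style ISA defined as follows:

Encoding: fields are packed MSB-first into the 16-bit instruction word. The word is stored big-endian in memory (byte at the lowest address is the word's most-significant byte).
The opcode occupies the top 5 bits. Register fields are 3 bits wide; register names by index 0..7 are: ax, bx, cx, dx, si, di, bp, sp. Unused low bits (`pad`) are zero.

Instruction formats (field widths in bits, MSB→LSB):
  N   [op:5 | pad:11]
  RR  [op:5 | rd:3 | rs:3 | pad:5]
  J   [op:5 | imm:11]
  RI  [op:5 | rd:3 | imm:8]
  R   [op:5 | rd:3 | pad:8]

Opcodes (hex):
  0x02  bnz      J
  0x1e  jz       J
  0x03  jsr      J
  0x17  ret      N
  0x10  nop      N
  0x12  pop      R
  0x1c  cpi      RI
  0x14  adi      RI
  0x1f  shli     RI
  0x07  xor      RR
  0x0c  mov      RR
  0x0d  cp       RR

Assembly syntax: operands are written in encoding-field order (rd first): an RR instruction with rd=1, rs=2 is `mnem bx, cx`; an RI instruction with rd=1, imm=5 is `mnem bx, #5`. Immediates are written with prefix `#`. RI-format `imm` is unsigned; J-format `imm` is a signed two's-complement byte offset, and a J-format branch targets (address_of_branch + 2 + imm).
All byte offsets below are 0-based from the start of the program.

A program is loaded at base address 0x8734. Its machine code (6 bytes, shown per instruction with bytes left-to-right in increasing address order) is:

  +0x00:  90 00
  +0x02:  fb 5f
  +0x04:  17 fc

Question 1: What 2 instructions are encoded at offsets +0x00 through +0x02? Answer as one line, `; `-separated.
pop ax; shli dx, #95

off 0x00: read 90 00 as big → 0x9000
  op=0x9000>>11=0x12 ⇒ pop (R)
  rd@[10:8]=0x0 ⇒ ax
off 0x02: read fb 5f as big → 0xfb5f
  op=0xfb5f>>11=0x1f ⇒ shli (RI)
  rd@[10:8]=0x3 ⇒ dx
  imm@[7:0]=0x5f ⇒ #95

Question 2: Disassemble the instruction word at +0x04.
@+04  big-endian(17 fc) = 0x17fc
  top 5b → 0x2 → bnz [J]
  [10:0] imm=2044 (s11→-4) = #-4

bnz #-4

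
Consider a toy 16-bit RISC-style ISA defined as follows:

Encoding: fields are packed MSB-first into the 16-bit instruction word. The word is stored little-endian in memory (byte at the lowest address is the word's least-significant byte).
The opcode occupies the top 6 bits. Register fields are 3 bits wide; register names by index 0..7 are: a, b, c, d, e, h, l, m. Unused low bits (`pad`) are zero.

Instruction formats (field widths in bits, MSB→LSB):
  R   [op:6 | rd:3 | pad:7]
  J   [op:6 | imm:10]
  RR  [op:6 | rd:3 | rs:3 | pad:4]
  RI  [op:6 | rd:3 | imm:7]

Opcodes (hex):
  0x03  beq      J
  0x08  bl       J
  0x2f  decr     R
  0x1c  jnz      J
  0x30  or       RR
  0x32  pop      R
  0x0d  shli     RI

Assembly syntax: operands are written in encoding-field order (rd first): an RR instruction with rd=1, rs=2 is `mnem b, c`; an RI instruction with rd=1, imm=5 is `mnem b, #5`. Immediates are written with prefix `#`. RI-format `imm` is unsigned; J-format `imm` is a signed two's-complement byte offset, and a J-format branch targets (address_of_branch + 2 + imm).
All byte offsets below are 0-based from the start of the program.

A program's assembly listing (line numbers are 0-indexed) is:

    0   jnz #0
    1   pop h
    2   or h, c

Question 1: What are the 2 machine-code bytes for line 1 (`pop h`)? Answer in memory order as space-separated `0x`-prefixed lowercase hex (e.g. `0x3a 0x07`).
0x80 0xca

1. pop fields op=0x32:6|rd=5:3|pad=0:7 → word ca80h → 80 ca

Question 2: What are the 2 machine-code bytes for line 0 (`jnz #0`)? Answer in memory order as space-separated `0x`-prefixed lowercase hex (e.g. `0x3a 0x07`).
0x00 0x70

line 0 (jnz): pack op=0x1c:6|imm=0:10 = 0x7000; little→ 00 70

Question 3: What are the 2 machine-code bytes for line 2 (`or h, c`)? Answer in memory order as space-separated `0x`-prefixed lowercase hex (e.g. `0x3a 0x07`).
0xa0 0xc2

L2: or op=0x30:6|rd=5:3|rs=2:3|pad=0:4 ⇒ 0xc2a0 ⇒ little a0 c2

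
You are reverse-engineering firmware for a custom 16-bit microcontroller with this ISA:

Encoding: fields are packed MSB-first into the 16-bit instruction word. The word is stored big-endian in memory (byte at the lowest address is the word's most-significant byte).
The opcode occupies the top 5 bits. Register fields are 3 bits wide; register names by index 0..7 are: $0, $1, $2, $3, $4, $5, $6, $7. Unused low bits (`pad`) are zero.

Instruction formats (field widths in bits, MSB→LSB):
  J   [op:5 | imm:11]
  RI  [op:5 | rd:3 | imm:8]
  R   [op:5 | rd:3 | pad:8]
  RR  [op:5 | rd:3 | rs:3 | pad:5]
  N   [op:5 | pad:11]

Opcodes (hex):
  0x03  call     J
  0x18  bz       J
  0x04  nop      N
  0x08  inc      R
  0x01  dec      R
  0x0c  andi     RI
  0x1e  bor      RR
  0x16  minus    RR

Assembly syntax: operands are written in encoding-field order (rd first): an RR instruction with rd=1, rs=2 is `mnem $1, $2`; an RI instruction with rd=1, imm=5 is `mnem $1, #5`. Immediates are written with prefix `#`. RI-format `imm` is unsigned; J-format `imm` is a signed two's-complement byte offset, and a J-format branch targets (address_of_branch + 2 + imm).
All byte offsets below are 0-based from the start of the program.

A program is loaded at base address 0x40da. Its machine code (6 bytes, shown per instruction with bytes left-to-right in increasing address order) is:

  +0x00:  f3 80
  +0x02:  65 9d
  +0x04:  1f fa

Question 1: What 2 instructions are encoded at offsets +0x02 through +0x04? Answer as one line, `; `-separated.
off 0x02: read 65 9d as big → 0x659d
  opcode bits[15:11]=0xc: andi/RI
  rd: (w>>8)&0x7=0x5 → $5
  imm: (w>>0)&0xff=0x9d → #157
off 0x04: read 1f fa as big → 0x1ffa
  opcode bits[15:11]=0x3: call/J
  imm: (w>>0)&0x7ff=0x7fa (s11→-6) → #-6

andi $5, #157; call #-6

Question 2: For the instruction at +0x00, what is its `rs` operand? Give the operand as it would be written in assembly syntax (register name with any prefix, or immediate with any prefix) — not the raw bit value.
$4

+0x00: f3 80 ⇒ word 0xf380 (big)
  top 5b → 0x1e → bor [RR]
  [10:8] rd=3 = $3
  [7:5] rs=4 = $4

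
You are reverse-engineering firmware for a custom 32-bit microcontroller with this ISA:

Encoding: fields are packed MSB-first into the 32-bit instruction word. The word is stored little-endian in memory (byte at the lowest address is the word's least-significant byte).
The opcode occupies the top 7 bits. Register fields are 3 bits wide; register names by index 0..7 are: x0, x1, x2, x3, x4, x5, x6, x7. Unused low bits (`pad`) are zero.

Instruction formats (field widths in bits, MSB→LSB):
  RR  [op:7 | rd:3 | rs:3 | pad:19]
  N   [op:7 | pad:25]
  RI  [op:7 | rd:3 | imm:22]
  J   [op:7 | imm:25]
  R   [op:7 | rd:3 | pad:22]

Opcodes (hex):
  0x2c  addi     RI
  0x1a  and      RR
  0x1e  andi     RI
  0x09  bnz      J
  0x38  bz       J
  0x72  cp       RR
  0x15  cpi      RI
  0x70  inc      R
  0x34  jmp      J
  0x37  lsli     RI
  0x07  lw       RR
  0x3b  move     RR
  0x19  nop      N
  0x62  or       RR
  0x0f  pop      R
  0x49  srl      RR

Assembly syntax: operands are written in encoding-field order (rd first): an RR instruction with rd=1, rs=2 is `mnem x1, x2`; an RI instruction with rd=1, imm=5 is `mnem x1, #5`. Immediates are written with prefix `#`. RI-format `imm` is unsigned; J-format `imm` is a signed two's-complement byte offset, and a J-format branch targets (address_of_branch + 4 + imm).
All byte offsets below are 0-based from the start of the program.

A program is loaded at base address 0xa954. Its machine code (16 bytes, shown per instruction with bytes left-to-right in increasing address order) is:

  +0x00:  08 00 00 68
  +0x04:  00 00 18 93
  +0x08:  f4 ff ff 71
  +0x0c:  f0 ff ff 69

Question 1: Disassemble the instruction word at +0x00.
+0x00: 08 00 00 68 ⇒ word 0x68000008 (little)
  opcode bits[31:25]=0x34: jmp/J
  imm@[24:0]=0x8 ⇒ #8

jmp #8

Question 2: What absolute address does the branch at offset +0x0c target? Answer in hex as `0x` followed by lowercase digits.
@+0c  little-endian(f0 ff ff 69) = 0x69fffff0
  op=0x69fffff0>>25=0x34 ⇒ jmp (J)
  imm: (w>>0)&0x1ffffff=0x1fffff0 (s25→-16) → #-16
  target = base 0xa954 + off 0x0c + 4 + imm -16 = 0xa954

0xa954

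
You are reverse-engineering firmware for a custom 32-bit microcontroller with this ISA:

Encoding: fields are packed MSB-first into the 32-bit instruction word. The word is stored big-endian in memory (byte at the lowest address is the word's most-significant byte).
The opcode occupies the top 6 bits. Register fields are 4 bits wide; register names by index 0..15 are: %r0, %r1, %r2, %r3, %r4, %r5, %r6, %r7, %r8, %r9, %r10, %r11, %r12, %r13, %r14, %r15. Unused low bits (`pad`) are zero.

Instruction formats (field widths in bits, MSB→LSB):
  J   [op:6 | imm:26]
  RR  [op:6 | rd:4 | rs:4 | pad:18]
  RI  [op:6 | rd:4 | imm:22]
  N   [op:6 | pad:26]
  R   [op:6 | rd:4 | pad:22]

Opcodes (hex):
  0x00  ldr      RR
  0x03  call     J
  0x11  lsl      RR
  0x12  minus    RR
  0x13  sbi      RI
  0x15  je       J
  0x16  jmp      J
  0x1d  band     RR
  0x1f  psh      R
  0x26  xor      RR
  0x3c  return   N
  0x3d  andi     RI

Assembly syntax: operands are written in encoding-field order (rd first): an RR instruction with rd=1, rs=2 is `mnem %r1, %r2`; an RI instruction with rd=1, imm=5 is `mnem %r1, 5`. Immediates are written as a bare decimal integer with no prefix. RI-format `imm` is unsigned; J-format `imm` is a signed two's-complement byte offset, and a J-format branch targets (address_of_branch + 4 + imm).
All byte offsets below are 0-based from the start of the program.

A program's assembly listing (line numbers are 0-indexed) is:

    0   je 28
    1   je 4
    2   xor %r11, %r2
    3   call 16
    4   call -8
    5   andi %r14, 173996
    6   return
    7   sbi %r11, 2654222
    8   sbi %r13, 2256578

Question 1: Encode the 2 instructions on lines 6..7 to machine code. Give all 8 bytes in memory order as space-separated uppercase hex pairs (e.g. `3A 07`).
line 6 (return): pack op=0x3c:6|pad=0:26 = 0xf0000000; big→ f0 00 00 00
line 7 (sbi): pack op=0x13:6|rd=11:4|imm=2654222:22 = 0x4ee8800e; big→ 4e e8 80 0e

F0 00 00 00 4E E8 80 0E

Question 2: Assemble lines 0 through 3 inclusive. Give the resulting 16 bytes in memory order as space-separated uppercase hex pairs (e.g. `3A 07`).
54 00 00 1C 54 00 00 04 9A C8 00 00 0C 00 00 10

line 0 (je): pack op=0x15:6|imm=28:26 = 0x5400001c; big→ 54 00 00 1c
line 1 (je): pack op=0x15:6|imm=4:26 = 0x54000004; big→ 54 00 00 04
line 2 (xor): pack op=0x26:6|rd=11:4|rs=2:4|pad=0:18 = 0x9ac80000; big→ 9a c8 00 00
line 3 (call): pack op=0x3:6|imm=16:26 = 0x0c000010; big→ 0c 00 00 10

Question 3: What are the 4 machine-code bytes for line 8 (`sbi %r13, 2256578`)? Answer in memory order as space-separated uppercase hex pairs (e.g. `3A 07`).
L8: sbi op=0x13:6|rd=13:4|imm=2256578:22 ⇒ 0x4f626ec2 ⇒ big 4f 62 6e c2

4F 62 6E C2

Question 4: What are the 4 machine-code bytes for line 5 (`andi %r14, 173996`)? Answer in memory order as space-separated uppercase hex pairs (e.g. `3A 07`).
5. andi fields op=0x3d:6|rd=14:4|imm=173996:22 → word f782a7ach → f7 82 a7 ac

F7 82 A7 AC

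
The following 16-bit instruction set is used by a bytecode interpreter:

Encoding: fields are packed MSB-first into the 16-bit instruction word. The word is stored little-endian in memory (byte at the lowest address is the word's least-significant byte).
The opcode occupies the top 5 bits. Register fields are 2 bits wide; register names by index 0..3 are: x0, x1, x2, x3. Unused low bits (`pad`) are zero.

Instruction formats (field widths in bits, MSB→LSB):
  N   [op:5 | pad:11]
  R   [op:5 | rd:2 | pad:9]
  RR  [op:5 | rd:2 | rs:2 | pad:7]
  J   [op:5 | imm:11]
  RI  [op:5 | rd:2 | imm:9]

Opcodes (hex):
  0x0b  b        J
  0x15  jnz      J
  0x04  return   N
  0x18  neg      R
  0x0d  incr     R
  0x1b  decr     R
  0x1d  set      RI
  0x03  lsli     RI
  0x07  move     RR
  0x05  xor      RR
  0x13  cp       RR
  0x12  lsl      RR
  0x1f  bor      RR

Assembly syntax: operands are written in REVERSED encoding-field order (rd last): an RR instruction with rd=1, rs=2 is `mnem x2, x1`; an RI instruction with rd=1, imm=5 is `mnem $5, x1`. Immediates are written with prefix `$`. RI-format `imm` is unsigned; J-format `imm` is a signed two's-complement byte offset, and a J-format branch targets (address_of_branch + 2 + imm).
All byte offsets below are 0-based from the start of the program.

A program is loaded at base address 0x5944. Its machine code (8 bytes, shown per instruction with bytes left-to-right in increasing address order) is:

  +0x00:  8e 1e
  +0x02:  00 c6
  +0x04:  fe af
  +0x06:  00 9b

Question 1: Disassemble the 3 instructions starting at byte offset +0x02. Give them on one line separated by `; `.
neg x3; jnz $-2; cp x2, x1

+0x02: 00 c6 ⇒ word 0xc600 (little)
  opcode bits[15:11]=0x18: neg/R
  [10:9] rd=3 = x3
+0x04: fe af ⇒ word 0xaffe (little)
  opcode bits[15:11]=0x15: jnz/J
  [10:0] imm=2046 (s11→-2) = $-2
+0x06: 00 9b ⇒ word 0x9b00 (little)
  opcode bits[15:11]=0x13: cp/RR
  [10:9] rd=1 = x1
  [8:7] rs=2 = x2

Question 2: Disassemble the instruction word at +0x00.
[00] 8e 1e → 0x1e8e
  opcode bits[15:11]=0x3: lsli/RI
  rd: (w>>9)&0x3=0x3 → x3
  imm: (w>>0)&0x1ff=0x8e → $142

lsli $142, x3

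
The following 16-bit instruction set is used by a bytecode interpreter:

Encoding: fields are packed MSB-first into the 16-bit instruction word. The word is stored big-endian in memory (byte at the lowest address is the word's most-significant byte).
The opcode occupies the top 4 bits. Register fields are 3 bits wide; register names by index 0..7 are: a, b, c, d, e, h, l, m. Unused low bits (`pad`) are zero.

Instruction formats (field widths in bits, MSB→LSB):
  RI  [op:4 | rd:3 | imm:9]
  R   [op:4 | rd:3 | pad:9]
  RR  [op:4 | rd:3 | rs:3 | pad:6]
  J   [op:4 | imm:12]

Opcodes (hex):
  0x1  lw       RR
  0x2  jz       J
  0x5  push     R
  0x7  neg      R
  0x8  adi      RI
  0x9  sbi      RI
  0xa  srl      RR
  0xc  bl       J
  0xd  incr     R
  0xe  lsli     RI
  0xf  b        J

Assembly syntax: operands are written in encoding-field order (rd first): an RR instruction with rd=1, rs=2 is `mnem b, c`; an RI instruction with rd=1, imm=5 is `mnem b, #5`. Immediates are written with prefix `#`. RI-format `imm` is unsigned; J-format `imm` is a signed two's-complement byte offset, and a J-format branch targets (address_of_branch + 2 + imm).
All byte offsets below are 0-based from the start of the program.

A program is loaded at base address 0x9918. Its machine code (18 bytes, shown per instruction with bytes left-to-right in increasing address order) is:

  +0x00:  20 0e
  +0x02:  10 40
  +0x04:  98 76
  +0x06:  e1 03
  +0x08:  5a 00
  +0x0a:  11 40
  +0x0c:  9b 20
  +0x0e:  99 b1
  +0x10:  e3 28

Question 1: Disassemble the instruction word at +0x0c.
[0c] 9b 20 → 0x9b20
  top 4b → 0x9 → sbi [RI]
  [11:9] rd=5 = h
  [8:0] imm=288 = #288

sbi h, #288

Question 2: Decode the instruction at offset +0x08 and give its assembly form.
+0x08: 5a 00 ⇒ word 0x5a00 (big)
  opcode bits[15:12]=0x5: push/R
  [11:9] rd=5 = h

push h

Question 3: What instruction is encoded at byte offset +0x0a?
[0a] 11 40 → 0x1140
  top 4b → 0x1 → lw [RR]
  rd@[11:9]=0x0 ⇒ a
  rs@[8:6]=0x5 ⇒ h

lw a, h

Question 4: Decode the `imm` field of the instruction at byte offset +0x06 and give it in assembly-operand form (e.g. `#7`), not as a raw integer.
#259

@+06  big-endian(e1 03) = 0xe103
  opcode bits[15:12]=0xe: lsli/RI
  rd: (w>>9)&0x7=0x0 → a
  imm: (w>>0)&0x1ff=0x103 → #259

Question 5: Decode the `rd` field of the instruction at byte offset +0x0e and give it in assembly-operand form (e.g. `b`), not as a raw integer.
e

@+0e  big-endian(99 b1) = 0x99b1
  op=0x99b1>>12=0x9 ⇒ sbi (RI)
  rd: (w>>9)&0x7=0x4 → e
  imm: (w>>0)&0x1ff=0x1b1 → #433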